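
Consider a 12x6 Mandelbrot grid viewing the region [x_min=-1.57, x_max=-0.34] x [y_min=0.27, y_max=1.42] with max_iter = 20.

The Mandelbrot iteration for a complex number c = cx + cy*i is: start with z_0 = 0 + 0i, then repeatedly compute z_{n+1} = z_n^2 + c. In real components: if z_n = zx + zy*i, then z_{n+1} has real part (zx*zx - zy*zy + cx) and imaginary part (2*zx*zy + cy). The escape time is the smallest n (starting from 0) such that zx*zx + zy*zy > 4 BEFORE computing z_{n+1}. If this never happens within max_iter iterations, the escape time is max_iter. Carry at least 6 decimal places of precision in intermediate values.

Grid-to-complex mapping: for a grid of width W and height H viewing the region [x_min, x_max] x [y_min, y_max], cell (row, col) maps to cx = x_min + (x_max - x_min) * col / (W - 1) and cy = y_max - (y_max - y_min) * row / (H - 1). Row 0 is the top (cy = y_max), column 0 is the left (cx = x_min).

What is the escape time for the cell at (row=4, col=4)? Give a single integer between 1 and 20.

Answer: 5

Derivation:
z_0 = 0 + 0i, c = -1.1227 + 0.5000i
Iter 1: z = -1.1227 + 0.5000i, |z|^2 = 1.5105
Iter 2: z = -0.1122 + -0.6227i, |z|^2 = 0.4004
Iter 3: z = -1.4979 + 0.6398i, |z|^2 = 2.6531
Iter 4: z = 0.7118 + -1.4166i, |z|^2 = 2.5134
Iter 5: z = -2.6229 + -1.5166i, |z|^2 = 9.1796
Escaped at iteration 5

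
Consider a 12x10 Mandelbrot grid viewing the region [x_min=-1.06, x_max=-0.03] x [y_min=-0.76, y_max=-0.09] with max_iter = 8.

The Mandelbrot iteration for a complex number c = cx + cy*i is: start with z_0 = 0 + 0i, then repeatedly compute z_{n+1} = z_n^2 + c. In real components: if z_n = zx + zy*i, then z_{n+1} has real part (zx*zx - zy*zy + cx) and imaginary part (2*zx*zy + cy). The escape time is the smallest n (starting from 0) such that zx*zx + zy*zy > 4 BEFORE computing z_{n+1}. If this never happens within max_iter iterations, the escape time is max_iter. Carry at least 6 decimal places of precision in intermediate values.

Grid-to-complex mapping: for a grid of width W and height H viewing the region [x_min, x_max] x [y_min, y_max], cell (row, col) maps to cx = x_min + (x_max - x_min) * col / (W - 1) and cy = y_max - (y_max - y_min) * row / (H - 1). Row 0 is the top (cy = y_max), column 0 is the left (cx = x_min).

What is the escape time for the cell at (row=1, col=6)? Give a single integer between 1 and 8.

Answer: 8

Derivation:
z_0 = 0 + 0i, c = -0.4982 + -0.1644i
Iter 1: z = -0.4982 + -0.1644i, |z|^2 = 0.2752
Iter 2: z = -0.2770 + -0.0006i, |z|^2 = 0.0768
Iter 3: z = -0.4214 + -0.1641i, |z|^2 = 0.2045
Iter 4: z = -0.3475 + -0.0261i, |z|^2 = 0.1214
Iter 5: z = -0.3781 + -0.1463i, |z|^2 = 0.1644
Iter 6: z = -0.3766 + -0.0538i, |z|^2 = 0.1447
Iter 7: z = -0.3592 + -0.1239i, |z|^2 = 0.1444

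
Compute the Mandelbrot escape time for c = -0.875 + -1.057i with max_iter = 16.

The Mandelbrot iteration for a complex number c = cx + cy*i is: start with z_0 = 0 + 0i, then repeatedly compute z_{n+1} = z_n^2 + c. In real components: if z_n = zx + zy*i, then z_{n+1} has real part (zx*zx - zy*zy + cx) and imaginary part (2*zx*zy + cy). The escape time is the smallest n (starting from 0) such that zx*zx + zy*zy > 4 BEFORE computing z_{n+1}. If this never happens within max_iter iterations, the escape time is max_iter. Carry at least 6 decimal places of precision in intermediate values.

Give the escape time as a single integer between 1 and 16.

z_0 = 0 + 0i, c = -0.8750 + -1.0570i
Iter 1: z = -0.8750 + -1.0570i, |z|^2 = 1.8829
Iter 2: z = -1.2266 + 0.7927i, |z|^2 = 2.1331
Iter 3: z = 0.0012 + -3.0018i, |z|^2 = 9.0109
Escaped at iteration 3

Answer: 3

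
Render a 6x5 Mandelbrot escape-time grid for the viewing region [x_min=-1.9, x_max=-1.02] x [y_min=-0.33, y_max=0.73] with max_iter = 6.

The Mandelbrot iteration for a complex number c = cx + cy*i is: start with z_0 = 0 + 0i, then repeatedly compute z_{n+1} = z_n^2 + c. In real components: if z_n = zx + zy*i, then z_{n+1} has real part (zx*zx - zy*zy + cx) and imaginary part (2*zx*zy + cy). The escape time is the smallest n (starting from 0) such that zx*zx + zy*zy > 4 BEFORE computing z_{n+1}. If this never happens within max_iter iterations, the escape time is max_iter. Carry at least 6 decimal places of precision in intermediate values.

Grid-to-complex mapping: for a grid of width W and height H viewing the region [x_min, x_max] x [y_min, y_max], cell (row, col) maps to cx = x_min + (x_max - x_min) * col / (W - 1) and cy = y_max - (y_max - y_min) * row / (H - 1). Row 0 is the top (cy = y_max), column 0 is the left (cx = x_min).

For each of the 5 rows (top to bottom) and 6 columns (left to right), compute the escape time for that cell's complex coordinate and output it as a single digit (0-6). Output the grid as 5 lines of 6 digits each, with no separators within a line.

(row=0, col=0): c = -1.9000 + 0.7300i → escape time 1
(row=0, col=1): c = -1.7240 + 0.7300i → escape time 3
(row=0, col=2): c = -1.5480 + 0.7300i → escape time 3
(row=0, col=3): c = -1.3720 + 0.7300i → escape time 3
(row=0, col=4): c = -1.1960 + 0.7300i → escape time 3
(row=0, col=5): c = -1.0200 + 0.7300i → escape time 3
(row=1, col=0): c = -1.9000 + 0.4650i → escape time 3
(row=1, col=1): c = -1.7240 + 0.4650i → escape time 3
(row=1, col=2): c = -1.5480 + 0.4650i → escape time 3
(row=1, col=3): c = -1.3720 + 0.4650i → escape time 4
(row=1, col=4): c = -1.1960 + 0.4650i → escape time 6
(row=1, col=5): c = -1.0200 + 0.4650i → escape time 5
(row=2, col=0): c = -1.9000 + 0.2000i → escape time 4
(row=2, col=1): c = -1.7240 + 0.2000i → escape time 4
(row=2, col=2): c = -1.5480 + 0.2000i → escape time 5
(row=2, col=3): c = -1.3720 + 0.2000i → escape time 6
(row=2, col=4): c = -1.1960 + 0.2000i → escape time 6
(row=2, col=5): c = -1.0200 + 0.2000i → escape time 6
(row=3, col=0): c = -1.9000 + -0.0650i → escape time 5
(row=3, col=1): c = -1.7240 + -0.0650i → escape time 6
(row=3, col=2): c = -1.5480 + -0.0650i → escape time 6
(row=3, col=3): c = -1.3720 + -0.0650i → escape time 6
(row=3, col=4): c = -1.1960 + -0.0650i → escape time 6
(row=3, col=5): c = -1.0200 + -0.0650i → escape time 6
(row=4, col=0): c = -1.9000 + -0.3300i → escape time 3
(row=4, col=1): c = -1.7240 + -0.3300i → escape time 4
(row=4, col=2): c = -1.5480 + -0.3300i → escape time 4
(row=4, col=3): c = -1.3720 + -0.3300i → escape time 5
(row=4, col=4): c = -1.1960 + -0.3300i → escape time 6
(row=4, col=5): c = -1.0200 + -0.3300i → escape time 6

Answer: 133333
333465
445666
566666
344566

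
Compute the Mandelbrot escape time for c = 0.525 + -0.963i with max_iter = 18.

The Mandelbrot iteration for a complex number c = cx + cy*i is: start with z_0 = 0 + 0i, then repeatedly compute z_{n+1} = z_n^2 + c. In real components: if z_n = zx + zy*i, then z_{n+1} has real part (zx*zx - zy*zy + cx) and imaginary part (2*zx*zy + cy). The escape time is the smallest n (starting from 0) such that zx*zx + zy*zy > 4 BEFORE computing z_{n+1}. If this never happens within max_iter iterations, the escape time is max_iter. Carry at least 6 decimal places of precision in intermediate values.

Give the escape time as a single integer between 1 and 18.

Answer: 3

Derivation:
z_0 = 0 + 0i, c = 0.5250 + -0.9630i
Iter 1: z = 0.5250 + -0.9630i, |z|^2 = 1.2030
Iter 2: z = -0.1267 + -1.9741i, |z|^2 = 3.9133
Iter 3: z = -3.3562 + -0.4626i, |z|^2 = 11.4781
Escaped at iteration 3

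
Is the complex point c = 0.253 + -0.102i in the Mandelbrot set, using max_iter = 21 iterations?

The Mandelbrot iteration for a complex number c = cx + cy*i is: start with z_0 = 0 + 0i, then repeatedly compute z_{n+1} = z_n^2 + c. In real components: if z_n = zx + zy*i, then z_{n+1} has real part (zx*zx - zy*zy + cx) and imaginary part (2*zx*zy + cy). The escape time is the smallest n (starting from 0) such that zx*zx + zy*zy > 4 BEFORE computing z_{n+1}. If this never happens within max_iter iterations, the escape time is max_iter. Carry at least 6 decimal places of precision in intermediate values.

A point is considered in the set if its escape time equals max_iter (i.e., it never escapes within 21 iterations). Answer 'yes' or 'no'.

Answer: yes

Derivation:
z_0 = 0 + 0i, c = 0.2530 + -0.1020i
Iter 1: z = 0.2530 + -0.1020i, |z|^2 = 0.0744
Iter 2: z = 0.3066 + -0.1536i, |z|^2 = 0.1176
Iter 3: z = 0.3234 + -0.1962i, |z|^2 = 0.1431
Iter 4: z = 0.3191 + -0.2289i, |z|^2 = 0.1542
Iter 5: z = 0.3024 + -0.2481i, |z|^2 = 0.1530
Iter 6: z = 0.2829 + -0.2521i, |z|^2 = 0.1436
Iter 7: z = 0.2695 + -0.2446i, |z|^2 = 0.1325
Iter 8: z = 0.2658 + -0.2339i, |z|^2 = 0.1253
Iter 9: z = 0.2690 + -0.2263i, |z|^2 = 0.1236
Iter 10: z = 0.2741 + -0.2237i, |z|^2 = 0.1252
Iter 11: z = 0.2781 + -0.2247i, |z|^2 = 0.1278
Iter 12: z = 0.2799 + -0.2269i, |z|^2 = 0.1298
Iter 13: z = 0.2798 + -0.2290i, |z|^2 = 0.1307
Iter 14: z = 0.2788 + -0.2302i, |z|^2 = 0.1307
Iter 15: z = 0.2778 + -0.2304i, |z|^2 = 0.1302
Iter 16: z = 0.2771 + -0.2300i, |z|^2 = 0.1297
Iter 17: z = 0.2769 + -0.2295i, |z|^2 = 0.1293
Iter 18: z = 0.2770 + -0.2291i, |z|^2 = 0.1292
Iter 19: z = 0.2773 + -0.2289i, |z|^2 = 0.1293
Iter 20: z = 0.2775 + -0.2289i, |z|^2 = 0.1294
Did not escape in 21 iterations → in set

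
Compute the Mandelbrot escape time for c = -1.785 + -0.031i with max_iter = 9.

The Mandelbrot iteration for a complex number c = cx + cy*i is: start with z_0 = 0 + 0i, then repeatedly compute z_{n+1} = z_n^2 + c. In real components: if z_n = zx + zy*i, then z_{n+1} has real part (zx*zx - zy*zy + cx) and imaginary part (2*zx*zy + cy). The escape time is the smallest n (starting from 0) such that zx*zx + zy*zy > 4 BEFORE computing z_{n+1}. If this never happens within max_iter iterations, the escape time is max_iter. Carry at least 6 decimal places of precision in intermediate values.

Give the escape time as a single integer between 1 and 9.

Answer: 8

Derivation:
z_0 = 0 + 0i, c = -1.7850 + -0.0310i
Iter 1: z = -1.7850 + -0.0310i, |z|^2 = 3.1872
Iter 2: z = 1.4003 + 0.0797i, |z|^2 = 1.9671
Iter 3: z = 0.1694 + 0.1921i, |z|^2 = 0.0656
Iter 4: z = -1.7932 + 0.0341i, |z|^2 = 3.2168
Iter 5: z = 1.4295 + -0.1532i, |z|^2 = 2.0668
Iter 6: z = 0.2349 + -0.4691i, |z|^2 = 0.2752
Iter 7: z = -1.9499 + -0.2514i, |z|^2 = 3.8654
Iter 8: z = 1.9540 + 0.9493i, |z|^2 = 4.7192
Escaped at iteration 8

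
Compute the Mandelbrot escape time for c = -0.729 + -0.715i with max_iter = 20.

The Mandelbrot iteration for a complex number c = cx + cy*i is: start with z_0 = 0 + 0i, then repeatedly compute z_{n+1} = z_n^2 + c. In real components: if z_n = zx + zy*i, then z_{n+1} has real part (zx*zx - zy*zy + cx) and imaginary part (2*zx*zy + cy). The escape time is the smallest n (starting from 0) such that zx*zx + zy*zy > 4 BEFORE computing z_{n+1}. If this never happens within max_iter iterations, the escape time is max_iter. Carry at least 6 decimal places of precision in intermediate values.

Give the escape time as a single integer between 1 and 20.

Answer: 4

Derivation:
z_0 = 0 + 0i, c = -0.7290 + -0.7150i
Iter 1: z = -0.7290 + -0.7150i, |z|^2 = 1.0427
Iter 2: z = -0.7088 + 0.3275i, |z|^2 = 0.6096
Iter 3: z = -0.3339 + -1.1792i, |z|^2 = 1.5020
Iter 4: z = -2.0081 + 0.0724i, |z|^2 = 4.0376
Escaped at iteration 4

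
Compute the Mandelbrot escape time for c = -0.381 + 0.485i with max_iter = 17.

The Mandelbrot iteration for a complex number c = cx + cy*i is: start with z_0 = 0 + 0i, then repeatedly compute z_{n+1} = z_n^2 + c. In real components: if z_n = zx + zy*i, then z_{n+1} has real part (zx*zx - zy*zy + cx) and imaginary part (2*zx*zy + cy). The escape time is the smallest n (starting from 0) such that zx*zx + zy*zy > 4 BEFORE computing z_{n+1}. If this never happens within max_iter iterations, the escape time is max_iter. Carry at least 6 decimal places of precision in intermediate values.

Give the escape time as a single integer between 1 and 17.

Answer: 17

Derivation:
z_0 = 0 + 0i, c = -0.3810 + 0.4850i
Iter 1: z = -0.3810 + 0.4850i, |z|^2 = 0.3804
Iter 2: z = -0.4711 + 0.1154i, |z|^2 = 0.2352
Iter 3: z = -0.1724 + 0.3763i, |z|^2 = 0.1713
Iter 4: z = -0.4928 + 0.3553i, |z|^2 = 0.3691
Iter 5: z = -0.2643 + 0.1348i, |z|^2 = 0.0880
Iter 6: z = -0.3293 + 0.4137i, |z|^2 = 0.2796
Iter 7: z = -0.4437 + 0.2125i, |z|^2 = 0.2420
Iter 8: z = -0.2293 + 0.2964i, |z|^2 = 0.1404
Iter 9: z = -0.4163 + 0.3491i, |z|^2 = 0.2952
Iter 10: z = -0.3296 + 0.1944i, |z|^2 = 0.1464
Iter 11: z = -0.3102 + 0.3569i, |z|^2 = 0.2236
Iter 12: z = -0.4122 + 0.2636i, |z|^2 = 0.2394
Iter 13: z = -0.2806 + 0.2677i, |z|^2 = 0.1504
Iter 14: z = -0.3739 + 0.3348i, |z|^2 = 0.2519
Iter 15: z = -0.3532 + 0.2346i, |z|^2 = 0.1798
Iter 16: z = -0.3113 + 0.3192i, |z|^2 = 0.1988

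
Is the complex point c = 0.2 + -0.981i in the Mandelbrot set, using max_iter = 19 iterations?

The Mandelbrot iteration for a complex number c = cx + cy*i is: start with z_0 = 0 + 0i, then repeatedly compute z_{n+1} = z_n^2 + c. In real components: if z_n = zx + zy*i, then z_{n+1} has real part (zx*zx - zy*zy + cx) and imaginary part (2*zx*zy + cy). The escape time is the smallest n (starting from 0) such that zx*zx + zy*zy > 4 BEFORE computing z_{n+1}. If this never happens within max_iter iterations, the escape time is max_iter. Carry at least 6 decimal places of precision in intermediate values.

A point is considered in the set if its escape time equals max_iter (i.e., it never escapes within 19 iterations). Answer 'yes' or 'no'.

Answer: no

Derivation:
z_0 = 0 + 0i, c = 0.2000 + -0.9810i
Iter 1: z = 0.2000 + -0.9810i, |z|^2 = 1.0024
Iter 2: z = -0.7224 + -1.3734i, |z|^2 = 2.4080
Iter 3: z = -1.1644 + 1.0032i, |z|^2 = 2.3623
Iter 4: z = 0.5495 + -3.3173i, |z|^2 = 11.3061
Escaped at iteration 4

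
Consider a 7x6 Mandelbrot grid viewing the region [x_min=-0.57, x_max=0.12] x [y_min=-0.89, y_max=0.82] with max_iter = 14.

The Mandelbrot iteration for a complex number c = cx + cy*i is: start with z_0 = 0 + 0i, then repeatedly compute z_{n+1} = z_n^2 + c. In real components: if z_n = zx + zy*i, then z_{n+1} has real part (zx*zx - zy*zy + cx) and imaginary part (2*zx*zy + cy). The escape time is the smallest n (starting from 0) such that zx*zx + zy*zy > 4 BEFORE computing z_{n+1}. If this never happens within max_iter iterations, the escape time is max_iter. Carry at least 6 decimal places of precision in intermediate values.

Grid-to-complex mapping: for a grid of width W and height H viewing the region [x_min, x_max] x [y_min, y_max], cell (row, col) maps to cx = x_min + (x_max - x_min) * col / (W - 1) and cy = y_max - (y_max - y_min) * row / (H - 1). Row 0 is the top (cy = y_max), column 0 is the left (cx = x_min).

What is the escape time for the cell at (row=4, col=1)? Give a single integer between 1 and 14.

z_0 = 0 + 0i, c = -0.4550 + -0.5480i
Iter 1: z = -0.4550 + -0.5480i, |z|^2 = 0.5073
Iter 2: z = -0.5483 + -0.0493i, |z|^2 = 0.3030
Iter 3: z = -0.1568 + -0.4939i, |z|^2 = 0.2685
Iter 4: z = -0.6744 + -0.3931i, |z|^2 = 0.6093
Iter 5: z = -0.1548 + -0.0178i, |z|^2 = 0.0243
Iter 6: z = -0.4314 + -0.5425i, |z|^2 = 0.4804
Iter 7: z = -0.5632 + -0.0800i, |z|^2 = 0.3236
Iter 8: z = -0.1442 + -0.4579i, |z|^2 = 0.2305
Iter 9: z = -0.6439 + -0.4159i, |z|^2 = 0.5876
Iter 10: z = -0.2134 + -0.0124i, |z|^2 = 0.0457
Iter 11: z = -0.4096 + -0.5427i, |z|^2 = 0.4623
Iter 12: z = -0.5818 + -0.1034i, |z|^2 = 0.3491
Iter 13: z = -0.1272 + -0.4277i, |z|^2 = 0.1991

Answer: 14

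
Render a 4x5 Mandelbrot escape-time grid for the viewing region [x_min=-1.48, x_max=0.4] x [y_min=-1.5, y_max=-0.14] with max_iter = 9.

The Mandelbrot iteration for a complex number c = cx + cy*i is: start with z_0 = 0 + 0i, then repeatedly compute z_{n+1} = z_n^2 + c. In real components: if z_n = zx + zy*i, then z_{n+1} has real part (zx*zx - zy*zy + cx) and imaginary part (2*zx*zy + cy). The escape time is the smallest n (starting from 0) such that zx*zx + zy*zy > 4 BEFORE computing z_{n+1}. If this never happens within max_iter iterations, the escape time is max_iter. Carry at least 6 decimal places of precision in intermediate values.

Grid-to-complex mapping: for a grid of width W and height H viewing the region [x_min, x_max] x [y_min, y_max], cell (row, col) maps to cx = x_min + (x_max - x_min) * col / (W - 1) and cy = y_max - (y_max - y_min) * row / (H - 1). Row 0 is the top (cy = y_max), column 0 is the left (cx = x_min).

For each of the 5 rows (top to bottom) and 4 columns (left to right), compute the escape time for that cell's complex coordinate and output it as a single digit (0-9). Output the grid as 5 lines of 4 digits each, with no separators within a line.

(row=0, col=0): c = -1.4800 + -0.1400i → escape time 6
(row=0, col=1): c = -0.8533 + -0.1400i → escape time 9
(row=0, col=2): c = -0.2267 + -0.1400i → escape time 9
(row=0, col=3): c = 0.4000 + -0.1400i → escape time 9
(row=1, col=0): c = -1.4800 + -0.4800i → escape time 3
(row=1, col=1): c = -0.8533 + -0.4800i → escape time 6
(row=1, col=2): c = -0.2267 + -0.4800i → escape time 9
(row=1, col=3): c = 0.4000 + -0.4800i → escape time 7
(row=2, col=0): c = -1.4800 + -0.8200i → escape time 3
(row=2, col=1): c = -0.8533 + -0.8200i → escape time 4
(row=2, col=2): c = -0.2267 + -0.8200i → escape time 9
(row=2, col=3): c = 0.4000 + -0.8200i → escape time 4
(row=3, col=0): c = -1.4800 + -1.1600i → escape time 2
(row=3, col=1): c = -0.8533 + -1.1600i → escape time 3
(row=3, col=2): c = -0.2267 + -1.1600i → escape time 4
(row=3, col=3): c = 0.4000 + -1.1600i → escape time 2
(row=4, col=0): c = -1.4800 + -1.5000i → escape time 1
(row=4, col=1): c = -0.8533 + -1.5000i → escape time 2
(row=4, col=2): c = -0.2267 + -1.5000i → escape time 2
(row=4, col=3): c = 0.4000 + -1.5000i → escape time 2

Answer: 6999
3697
3494
2342
1222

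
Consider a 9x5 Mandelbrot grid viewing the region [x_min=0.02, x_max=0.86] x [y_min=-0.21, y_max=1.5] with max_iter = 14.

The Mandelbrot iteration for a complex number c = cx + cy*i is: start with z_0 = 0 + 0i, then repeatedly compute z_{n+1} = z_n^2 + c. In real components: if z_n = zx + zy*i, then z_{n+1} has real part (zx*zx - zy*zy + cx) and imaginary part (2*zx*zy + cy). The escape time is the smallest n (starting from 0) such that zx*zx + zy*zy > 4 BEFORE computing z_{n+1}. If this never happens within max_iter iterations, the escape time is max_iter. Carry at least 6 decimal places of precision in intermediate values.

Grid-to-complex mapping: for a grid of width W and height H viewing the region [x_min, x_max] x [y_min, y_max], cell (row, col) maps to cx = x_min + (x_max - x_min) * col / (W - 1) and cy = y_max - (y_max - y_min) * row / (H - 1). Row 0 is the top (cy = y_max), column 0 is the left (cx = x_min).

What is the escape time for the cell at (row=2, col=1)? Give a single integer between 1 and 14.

z_0 = 0 + 0i, c = 0.1250 + 0.6450i
Iter 1: z = 0.1250 + 0.6450i, |z|^2 = 0.4317
Iter 2: z = -0.2754 + 0.8063i, |z|^2 = 0.7259
Iter 3: z = -0.4492 + 0.2009i, |z|^2 = 0.2421
Iter 4: z = 0.2864 + 0.4645i, |z|^2 = 0.2978
Iter 5: z = -0.0087 + 0.9111i, |z|^2 = 0.8301
Iter 6: z = -0.7050 + 0.6291i, |z|^2 = 0.8927
Iter 7: z = 0.2262 + -0.2420i, |z|^2 = 0.1097
Iter 8: z = 0.1176 + 0.5355i, |z|^2 = 0.3006
Iter 9: z = -0.1479 + 0.7710i, |z|^2 = 0.6163
Iter 10: z = -0.4475 + 0.4169i, |z|^2 = 0.3741
Iter 11: z = 0.1515 + 0.2719i, |z|^2 = 0.0969
Iter 12: z = 0.0740 + 0.7274i, |z|^2 = 0.5345
Iter 13: z = -0.3986 + 0.7527i, |z|^2 = 0.7254

Answer: 14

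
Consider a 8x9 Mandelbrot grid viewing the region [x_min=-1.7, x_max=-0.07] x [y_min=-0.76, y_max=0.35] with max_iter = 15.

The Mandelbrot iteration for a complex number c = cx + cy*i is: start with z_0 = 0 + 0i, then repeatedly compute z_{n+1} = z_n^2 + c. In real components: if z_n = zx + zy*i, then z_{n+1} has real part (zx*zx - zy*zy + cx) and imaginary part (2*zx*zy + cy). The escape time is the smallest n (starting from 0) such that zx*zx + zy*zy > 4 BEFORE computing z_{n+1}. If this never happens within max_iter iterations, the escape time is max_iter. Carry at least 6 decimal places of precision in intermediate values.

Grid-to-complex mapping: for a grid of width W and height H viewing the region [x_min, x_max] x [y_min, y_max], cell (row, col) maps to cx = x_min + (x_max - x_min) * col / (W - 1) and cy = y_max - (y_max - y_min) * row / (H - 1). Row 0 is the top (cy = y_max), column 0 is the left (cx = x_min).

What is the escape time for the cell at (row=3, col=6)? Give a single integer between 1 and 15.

Answer: 15

Derivation:
z_0 = 0 + 0i, c = -0.3029 + -0.0662i
Iter 1: z = -0.3029 + -0.0662i, |z|^2 = 0.0961
Iter 2: z = -0.2155 + -0.0261i, |z|^2 = 0.0471
Iter 3: z = -0.2571 + -0.0550i, |z|^2 = 0.0691
Iter 4: z = -0.2398 + -0.0380i, |z|^2 = 0.0589
Iter 5: z = -0.2468 + -0.0480i, |z|^2 = 0.0632
Iter 6: z = -0.2443 + -0.0425i, |z|^2 = 0.0615
Iter 7: z = -0.2450 + -0.0455i, |z|^2 = 0.0621
Iter 8: z = -0.2449 + -0.0440i, |z|^2 = 0.0619
Iter 9: z = -0.2448 + -0.0447i, |z|^2 = 0.0619
Iter 10: z = -0.2449 + -0.0444i, |z|^2 = 0.0620
Iter 11: z = -0.2448 + -0.0445i, |z|^2 = 0.0619
Iter 12: z = -0.2449 + -0.0444i, |z|^2 = 0.0619
Iter 13: z = -0.2449 + -0.0445i, |z|^2 = 0.0619
Iter 14: z = -0.2449 + -0.0445i, |z|^2 = 0.0619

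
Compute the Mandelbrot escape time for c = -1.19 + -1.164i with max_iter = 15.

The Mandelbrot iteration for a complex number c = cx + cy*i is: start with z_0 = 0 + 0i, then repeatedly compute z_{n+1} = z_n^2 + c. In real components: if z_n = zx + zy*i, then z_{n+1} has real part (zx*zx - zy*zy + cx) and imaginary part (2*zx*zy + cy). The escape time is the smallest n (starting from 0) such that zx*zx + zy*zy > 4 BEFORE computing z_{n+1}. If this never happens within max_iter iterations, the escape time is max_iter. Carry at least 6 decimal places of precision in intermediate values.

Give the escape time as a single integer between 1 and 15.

z_0 = 0 + 0i, c = -1.1900 + -1.1640i
Iter 1: z = -1.1900 + -1.1640i, |z|^2 = 2.7710
Iter 2: z = -1.1288 + 1.6063i, |z|^2 = 3.8544
Iter 3: z = -2.4961 + -4.7904i, |z|^2 = 29.1785
Escaped at iteration 3

Answer: 3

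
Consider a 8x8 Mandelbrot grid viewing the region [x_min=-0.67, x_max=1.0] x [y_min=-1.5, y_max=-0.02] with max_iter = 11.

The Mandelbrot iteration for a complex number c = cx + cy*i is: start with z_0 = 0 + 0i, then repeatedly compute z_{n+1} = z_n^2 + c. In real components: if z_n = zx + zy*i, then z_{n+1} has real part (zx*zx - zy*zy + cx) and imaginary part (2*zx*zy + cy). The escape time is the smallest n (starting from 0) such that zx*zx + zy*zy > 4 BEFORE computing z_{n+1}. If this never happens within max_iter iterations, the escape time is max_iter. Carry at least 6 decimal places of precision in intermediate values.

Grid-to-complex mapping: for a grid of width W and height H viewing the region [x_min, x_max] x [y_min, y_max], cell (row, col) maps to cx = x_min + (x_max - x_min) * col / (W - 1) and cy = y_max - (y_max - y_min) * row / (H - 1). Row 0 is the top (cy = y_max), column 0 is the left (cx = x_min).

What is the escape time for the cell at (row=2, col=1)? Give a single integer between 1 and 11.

z_0 = 0 + 0i, c = -0.4314 + -0.4429i
Iter 1: z = -0.4314 + -0.4429i, |z|^2 = 0.3823
Iter 2: z = -0.4414 + -0.0607i, |z|^2 = 0.1985
Iter 3: z = -0.2403 + -0.3892i, |z|^2 = 0.2092
Iter 4: z = -0.5252 + -0.2558i, |z|^2 = 0.3413
Iter 5: z = -0.2210 + -0.1741i, |z|^2 = 0.0792
Iter 6: z = -0.4129 + -0.3659i, |z|^2 = 0.3044
Iter 7: z = -0.3948 + -0.1407i, |z|^2 = 0.1757
Iter 8: z = -0.2954 + -0.3317i, |z|^2 = 0.1973
Iter 9: z = -0.4542 + -0.2469i, |z|^2 = 0.2673
Iter 10: z = -0.2860 + -0.2186i, |z|^2 = 0.1296

Answer: 11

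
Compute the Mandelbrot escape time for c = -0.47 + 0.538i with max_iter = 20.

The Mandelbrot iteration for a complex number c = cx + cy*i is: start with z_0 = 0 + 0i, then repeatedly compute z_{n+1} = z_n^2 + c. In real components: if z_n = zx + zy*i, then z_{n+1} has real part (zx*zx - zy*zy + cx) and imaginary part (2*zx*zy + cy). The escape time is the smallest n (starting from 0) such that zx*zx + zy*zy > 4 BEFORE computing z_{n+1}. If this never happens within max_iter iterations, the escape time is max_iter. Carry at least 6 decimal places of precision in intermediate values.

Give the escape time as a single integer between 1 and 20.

Answer: 20

Derivation:
z_0 = 0 + 0i, c = -0.4700 + 0.5380i
Iter 1: z = -0.4700 + 0.5380i, |z|^2 = 0.5103
Iter 2: z = -0.5385 + 0.0323i, |z|^2 = 0.2911
Iter 3: z = -0.1810 + 0.5032i, |z|^2 = 0.2860
Iter 4: z = -0.6905 + 0.3558i, |z|^2 = 0.6034
Iter 5: z = -0.1198 + 0.0466i, |z|^2 = 0.0165
Iter 6: z = -0.4578 + 0.5268i, |z|^2 = 0.4871
Iter 7: z = -0.5380 + 0.0556i, |z|^2 = 0.2925
Iter 8: z = -0.1837 + 0.4781i, |z|^2 = 0.2624
Iter 9: z = -0.6649 + 0.3623i, |z|^2 = 0.5733
Iter 10: z = -0.1592 + 0.0562i, |z|^2 = 0.0285
Iter 11: z = -0.4478 + 0.5201i, |z|^2 = 0.4710
Iter 12: z = -0.5400 + 0.0722i, |z|^2 = 0.2968
Iter 13: z = -0.1836 + 0.4600i, |z|^2 = 0.2454
Iter 14: z = -0.6479 + 0.3690i, |z|^2 = 0.5560
Iter 15: z = -0.1864 + 0.0598i, |z|^2 = 0.0383
Iter 16: z = -0.4388 + 0.5157i, |z|^2 = 0.4585
Iter 17: z = -0.5434 + 0.0854i, |z|^2 = 0.3026
Iter 18: z = -0.1820 + 0.4452i, |z|^2 = 0.2313
Iter 19: z = -0.6351 + 0.3759i, |z|^2 = 0.5447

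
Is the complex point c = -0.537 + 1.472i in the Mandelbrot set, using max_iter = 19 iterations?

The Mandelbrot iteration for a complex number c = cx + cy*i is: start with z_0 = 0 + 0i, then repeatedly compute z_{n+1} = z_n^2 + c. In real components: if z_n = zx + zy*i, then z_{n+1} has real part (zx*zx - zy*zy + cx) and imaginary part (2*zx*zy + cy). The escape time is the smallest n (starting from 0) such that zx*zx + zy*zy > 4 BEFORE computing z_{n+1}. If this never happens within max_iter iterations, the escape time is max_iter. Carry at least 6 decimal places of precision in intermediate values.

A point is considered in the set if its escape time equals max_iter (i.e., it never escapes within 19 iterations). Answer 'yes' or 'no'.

z_0 = 0 + 0i, c = -0.5370 + 1.4720i
Iter 1: z = -0.5370 + 1.4720i, |z|^2 = 2.4552
Iter 2: z = -2.4154 + -0.1089i, |z|^2 = 5.8461
Escaped at iteration 2

Answer: no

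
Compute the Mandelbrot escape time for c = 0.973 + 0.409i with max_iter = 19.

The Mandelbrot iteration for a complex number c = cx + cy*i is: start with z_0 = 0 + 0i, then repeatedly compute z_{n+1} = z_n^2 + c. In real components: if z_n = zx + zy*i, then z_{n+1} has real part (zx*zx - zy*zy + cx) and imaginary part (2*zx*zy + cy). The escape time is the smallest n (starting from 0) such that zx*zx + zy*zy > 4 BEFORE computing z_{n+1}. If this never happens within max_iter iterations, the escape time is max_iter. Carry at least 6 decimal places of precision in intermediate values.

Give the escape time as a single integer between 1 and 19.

Answer: 2

Derivation:
z_0 = 0 + 0i, c = 0.9730 + 0.4090i
Iter 1: z = 0.9730 + 0.4090i, |z|^2 = 1.1140
Iter 2: z = 1.7524 + 1.2049i, |z|^2 = 4.5229
Escaped at iteration 2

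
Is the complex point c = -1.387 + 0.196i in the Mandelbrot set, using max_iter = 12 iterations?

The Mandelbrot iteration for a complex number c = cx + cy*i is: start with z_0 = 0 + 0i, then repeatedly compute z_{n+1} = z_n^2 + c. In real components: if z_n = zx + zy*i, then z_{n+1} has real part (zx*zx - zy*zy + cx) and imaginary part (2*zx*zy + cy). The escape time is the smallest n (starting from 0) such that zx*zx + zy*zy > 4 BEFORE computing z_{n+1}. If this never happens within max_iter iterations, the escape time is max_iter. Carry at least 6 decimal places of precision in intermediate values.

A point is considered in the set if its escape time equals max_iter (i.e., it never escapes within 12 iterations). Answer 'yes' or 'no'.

Answer: no

Derivation:
z_0 = 0 + 0i, c = -1.3870 + 0.1960i
Iter 1: z = -1.3870 + 0.1960i, |z|^2 = 1.9622
Iter 2: z = 0.4984 + -0.3477i, |z|^2 = 0.3693
Iter 3: z = -1.2595 + -0.1506i, |z|^2 = 1.6091
Iter 4: z = 0.1768 + 0.5753i, |z|^2 = 0.3622
Iter 5: z = -1.6867 + 0.3994i, |z|^2 = 3.0044
Iter 6: z = 1.2984 + -1.1513i, |z|^2 = 3.0113
Iter 7: z = -1.0267 + -2.7937i, |z|^2 = 8.8586
Escaped at iteration 7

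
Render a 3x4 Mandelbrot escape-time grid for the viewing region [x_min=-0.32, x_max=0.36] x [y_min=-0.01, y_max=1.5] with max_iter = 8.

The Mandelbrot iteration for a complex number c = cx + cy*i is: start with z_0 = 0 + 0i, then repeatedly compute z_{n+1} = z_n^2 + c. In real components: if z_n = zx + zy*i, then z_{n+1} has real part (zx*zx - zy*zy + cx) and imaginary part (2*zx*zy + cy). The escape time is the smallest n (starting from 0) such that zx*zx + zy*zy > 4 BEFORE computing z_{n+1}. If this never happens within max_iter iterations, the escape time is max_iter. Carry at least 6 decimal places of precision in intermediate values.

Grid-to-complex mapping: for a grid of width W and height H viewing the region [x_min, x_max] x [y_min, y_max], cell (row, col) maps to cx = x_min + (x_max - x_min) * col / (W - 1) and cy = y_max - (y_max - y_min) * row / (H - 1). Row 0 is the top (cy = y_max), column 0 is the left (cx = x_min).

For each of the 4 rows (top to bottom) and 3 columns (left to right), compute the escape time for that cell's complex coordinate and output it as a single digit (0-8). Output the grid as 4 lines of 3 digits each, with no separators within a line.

Answer: 222
563
888
888

Derivation:
(row=0, col=0): c = -0.3200 + 1.5000i → escape time 2
(row=0, col=1): c = 0.0200 + 1.5000i → escape time 2
(row=0, col=2): c = 0.3600 + 1.5000i → escape time 2
(row=1, col=0): c = -0.3200 + 0.9967i → escape time 5
(row=1, col=1): c = 0.0200 + 0.9967i → escape time 6
(row=1, col=2): c = 0.3600 + 0.9967i → escape time 3
(row=2, col=0): c = -0.3200 + 0.4933i → escape time 8
(row=2, col=1): c = 0.0200 + 0.4933i → escape time 8
(row=2, col=2): c = 0.3600 + 0.4933i → escape time 8
(row=3, col=0): c = -0.3200 + -0.0100i → escape time 8
(row=3, col=1): c = 0.0200 + -0.0100i → escape time 8
(row=3, col=2): c = 0.3600 + -0.0100i → escape time 8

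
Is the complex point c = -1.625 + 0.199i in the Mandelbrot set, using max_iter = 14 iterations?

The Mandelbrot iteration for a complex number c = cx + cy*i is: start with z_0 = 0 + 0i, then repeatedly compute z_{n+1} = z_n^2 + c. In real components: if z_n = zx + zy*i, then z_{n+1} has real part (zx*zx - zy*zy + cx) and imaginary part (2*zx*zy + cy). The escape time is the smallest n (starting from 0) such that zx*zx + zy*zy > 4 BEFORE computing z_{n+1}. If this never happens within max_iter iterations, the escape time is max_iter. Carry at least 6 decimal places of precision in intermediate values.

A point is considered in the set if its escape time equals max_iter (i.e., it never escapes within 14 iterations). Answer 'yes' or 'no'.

Answer: no

Derivation:
z_0 = 0 + 0i, c = -1.6250 + 0.1990i
Iter 1: z = -1.6250 + 0.1990i, |z|^2 = 2.6802
Iter 2: z = 0.9760 + -0.4478i, |z|^2 = 1.1531
Iter 3: z = -0.8729 + -0.6750i, |z|^2 = 1.2175
Iter 4: z = -1.3188 + 1.3774i, |z|^2 = 3.6364
Iter 5: z = -1.7831 + -3.4340i, |z|^2 = 14.9717
Escaped at iteration 5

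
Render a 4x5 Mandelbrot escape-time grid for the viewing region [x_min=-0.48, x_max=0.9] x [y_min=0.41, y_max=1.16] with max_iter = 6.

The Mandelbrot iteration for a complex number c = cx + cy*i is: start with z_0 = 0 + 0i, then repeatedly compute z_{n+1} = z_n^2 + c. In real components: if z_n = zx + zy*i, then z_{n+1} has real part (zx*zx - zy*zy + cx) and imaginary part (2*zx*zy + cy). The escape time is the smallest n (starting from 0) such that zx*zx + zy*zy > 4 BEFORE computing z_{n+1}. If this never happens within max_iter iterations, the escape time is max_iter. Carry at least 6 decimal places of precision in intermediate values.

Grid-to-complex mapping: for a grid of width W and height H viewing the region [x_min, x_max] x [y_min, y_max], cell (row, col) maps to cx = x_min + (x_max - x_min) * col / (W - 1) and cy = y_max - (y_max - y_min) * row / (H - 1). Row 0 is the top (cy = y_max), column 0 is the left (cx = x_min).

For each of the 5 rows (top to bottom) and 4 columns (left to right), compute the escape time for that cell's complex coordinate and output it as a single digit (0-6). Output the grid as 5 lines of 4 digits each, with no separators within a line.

Answer: 3422
4632
6642
6662
6663

Derivation:
(row=0, col=0): c = -0.4800 + 1.1600i → escape time 3
(row=0, col=1): c = -0.0200 + 1.1600i → escape time 4
(row=0, col=2): c = 0.4400 + 1.1600i → escape time 2
(row=0, col=3): c = 0.9000 + 1.1600i → escape time 2
(row=1, col=0): c = -0.4800 + 0.9725i → escape time 4
(row=1, col=1): c = -0.0200 + 0.9725i → escape time 6
(row=1, col=2): c = 0.4400 + 0.9725i → escape time 3
(row=1, col=3): c = 0.9000 + 0.9725i → escape time 2
(row=2, col=0): c = -0.4800 + 0.7850i → escape time 6
(row=2, col=1): c = -0.0200 + 0.7850i → escape time 6
(row=2, col=2): c = 0.4400 + 0.7850i → escape time 4
(row=2, col=3): c = 0.9000 + 0.7850i → escape time 2
(row=3, col=0): c = -0.4800 + 0.5975i → escape time 6
(row=3, col=1): c = -0.0200 + 0.5975i → escape time 6
(row=3, col=2): c = 0.4400 + 0.5975i → escape time 6
(row=3, col=3): c = 0.9000 + 0.5975i → escape time 2
(row=4, col=0): c = -0.4800 + 0.4100i → escape time 6
(row=4, col=1): c = -0.0200 + 0.4100i → escape time 6
(row=4, col=2): c = 0.4400 + 0.4100i → escape time 6
(row=4, col=3): c = 0.9000 + 0.4100i → escape time 3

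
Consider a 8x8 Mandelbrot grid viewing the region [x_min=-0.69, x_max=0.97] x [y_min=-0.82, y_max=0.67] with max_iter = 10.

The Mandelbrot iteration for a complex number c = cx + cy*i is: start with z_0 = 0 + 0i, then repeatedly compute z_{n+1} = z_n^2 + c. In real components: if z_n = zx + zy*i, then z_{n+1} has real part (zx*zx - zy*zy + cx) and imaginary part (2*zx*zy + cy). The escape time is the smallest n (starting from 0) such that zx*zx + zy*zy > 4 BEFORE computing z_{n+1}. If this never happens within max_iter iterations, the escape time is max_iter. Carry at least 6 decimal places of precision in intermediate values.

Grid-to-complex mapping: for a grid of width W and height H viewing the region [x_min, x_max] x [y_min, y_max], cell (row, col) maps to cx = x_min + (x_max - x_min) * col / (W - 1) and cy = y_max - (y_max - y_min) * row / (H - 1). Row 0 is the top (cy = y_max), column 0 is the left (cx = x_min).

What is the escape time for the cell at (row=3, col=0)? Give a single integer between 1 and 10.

z_0 = 0 + 0i, c = -0.6900 + 0.0314i
Iter 1: z = -0.6900 + 0.0314i, |z|^2 = 0.4771
Iter 2: z = -0.2149 + -0.0119i, |z|^2 = 0.0463
Iter 3: z = -0.6440 + 0.0366i, |z|^2 = 0.4160
Iter 4: z = -0.2766 + -0.0157i, |z|^2 = 0.0768
Iter 5: z = -0.6137 + 0.0401i, |z|^2 = 0.3783
Iter 6: z = -0.3150 + -0.0178i, |z|^2 = 0.0995
Iter 7: z = -0.5911 + 0.0426i, |z|^2 = 0.3512
Iter 8: z = -0.3424 + -0.0190i, |z|^2 = 0.1176
Iter 9: z = -0.5731 + 0.0444i, |z|^2 = 0.3304

Answer: 10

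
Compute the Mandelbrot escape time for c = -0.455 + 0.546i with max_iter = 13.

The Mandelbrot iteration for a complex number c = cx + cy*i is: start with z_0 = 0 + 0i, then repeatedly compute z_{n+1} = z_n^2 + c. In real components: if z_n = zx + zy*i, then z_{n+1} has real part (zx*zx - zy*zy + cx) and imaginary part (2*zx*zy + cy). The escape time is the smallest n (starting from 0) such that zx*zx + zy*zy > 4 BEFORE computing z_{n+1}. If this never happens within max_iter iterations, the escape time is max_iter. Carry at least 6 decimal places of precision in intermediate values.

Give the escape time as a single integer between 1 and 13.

Answer: 13

Derivation:
z_0 = 0 + 0i, c = -0.4550 + 0.5460i
Iter 1: z = -0.4550 + 0.5460i, |z|^2 = 0.5051
Iter 2: z = -0.5461 + 0.0491i, |z|^2 = 0.3006
Iter 3: z = -0.1592 + 0.4923i, |z|^2 = 0.2677
Iter 4: z = -0.6720 + 0.3892i, |z|^2 = 0.6032
Iter 5: z = -0.1549 + 0.0228i, |z|^2 = 0.0245
Iter 6: z = -0.4315 + 0.5389i, |z|^2 = 0.4767
Iter 7: z = -0.5592 + 0.0809i, |z|^2 = 0.3193
Iter 8: z = -0.1488 + 0.4556i, |z|^2 = 0.2297
Iter 9: z = -0.6404 + 0.4104i, |z|^2 = 0.5785
Iter 10: z = -0.2133 + 0.0203i, |z|^2 = 0.0459
Iter 11: z = -0.4099 + 0.5373i, |z|^2 = 0.4567
Iter 12: z = -0.5757 + 0.1055i, |z|^2 = 0.3426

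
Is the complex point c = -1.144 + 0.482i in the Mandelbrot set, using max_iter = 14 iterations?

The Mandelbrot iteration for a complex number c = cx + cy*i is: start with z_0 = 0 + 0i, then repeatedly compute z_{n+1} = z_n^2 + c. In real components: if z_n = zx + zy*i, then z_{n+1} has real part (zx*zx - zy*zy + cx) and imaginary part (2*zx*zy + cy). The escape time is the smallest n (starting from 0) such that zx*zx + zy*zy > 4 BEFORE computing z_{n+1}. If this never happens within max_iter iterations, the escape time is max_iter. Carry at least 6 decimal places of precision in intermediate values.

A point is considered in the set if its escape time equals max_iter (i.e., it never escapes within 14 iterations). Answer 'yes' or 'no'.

z_0 = 0 + 0i, c = -1.1440 + 0.4820i
Iter 1: z = -1.1440 + 0.4820i, |z|^2 = 1.5411
Iter 2: z = -0.0676 + -0.6208i, |z|^2 = 0.3900
Iter 3: z = -1.5248 + 0.5659i, |z|^2 = 2.6454
Iter 4: z = 0.8609 + -1.2439i, |z|^2 = 2.2884
Iter 5: z = -1.9501 + -1.6597i, |z|^2 = 6.5574
Escaped at iteration 5

Answer: no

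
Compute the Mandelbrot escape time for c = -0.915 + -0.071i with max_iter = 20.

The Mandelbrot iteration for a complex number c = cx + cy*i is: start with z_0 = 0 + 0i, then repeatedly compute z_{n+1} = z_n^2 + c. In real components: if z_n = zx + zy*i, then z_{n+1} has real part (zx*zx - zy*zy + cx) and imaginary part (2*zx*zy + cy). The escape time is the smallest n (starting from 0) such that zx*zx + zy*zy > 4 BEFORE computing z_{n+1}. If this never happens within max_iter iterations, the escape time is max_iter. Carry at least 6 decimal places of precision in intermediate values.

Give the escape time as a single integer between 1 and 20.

z_0 = 0 + 0i, c = -0.9150 + -0.0710i
Iter 1: z = -0.9150 + -0.0710i, |z|^2 = 0.8423
Iter 2: z = -0.0828 + 0.0589i, |z|^2 = 0.0103
Iter 3: z = -0.9116 + -0.0808i, |z|^2 = 0.8376
Iter 4: z = -0.0905 + 0.0762i, |z|^2 = 0.0140
Iter 5: z = -0.9126 + -0.0848i, |z|^2 = 0.8401
Iter 6: z = -0.0893 + 0.0838i, |z|^2 = 0.0150
Iter 7: z = -0.9140 + -0.0860i, |z|^2 = 0.8429
Iter 8: z = -0.0869 + 0.0861i, |z|^2 = 0.0150
Iter 9: z = -0.9149 + -0.0860i, |z|^2 = 0.8444
Iter 10: z = -0.0854 + 0.0863i, |z|^2 = 0.0147
Iter 11: z = -0.9152 + -0.0857i, |z|^2 = 0.8449
Iter 12: z = -0.0848 + 0.0859i, |z|^2 = 0.0146
Iter 13: z = -0.9152 + -0.0856i, |z|^2 = 0.8449
Iter 14: z = -0.0848 + 0.0856i, |z|^2 = 0.0145
Iter 15: z = -0.9152 + -0.0855i, |z|^2 = 0.8448
Iter 16: z = -0.0848 + 0.0855i, |z|^2 = 0.0145
Iter 17: z = -0.9151 + -0.0855i, |z|^2 = 0.8448
Iter 18: z = -0.0849 + 0.0855i, |z|^2 = 0.0145
Iter 19: z = -0.9151 + -0.0855i, |z|^2 = 0.8447

Answer: 20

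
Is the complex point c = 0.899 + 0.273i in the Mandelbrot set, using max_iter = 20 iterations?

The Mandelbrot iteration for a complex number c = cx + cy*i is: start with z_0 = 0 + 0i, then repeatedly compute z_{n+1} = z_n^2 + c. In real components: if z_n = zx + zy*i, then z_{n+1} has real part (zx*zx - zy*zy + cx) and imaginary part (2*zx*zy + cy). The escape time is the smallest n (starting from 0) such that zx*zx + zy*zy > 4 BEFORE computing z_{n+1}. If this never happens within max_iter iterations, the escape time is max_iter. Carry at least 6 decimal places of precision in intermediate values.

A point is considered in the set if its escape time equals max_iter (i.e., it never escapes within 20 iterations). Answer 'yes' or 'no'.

z_0 = 0 + 0i, c = 0.8990 + 0.2730i
Iter 1: z = 0.8990 + 0.2730i, |z|^2 = 0.8827
Iter 2: z = 1.6327 + 0.7639i, |z|^2 = 3.2491
Iter 3: z = 2.9811 + 2.7672i, |z|^2 = 16.5449
Escaped at iteration 3

Answer: no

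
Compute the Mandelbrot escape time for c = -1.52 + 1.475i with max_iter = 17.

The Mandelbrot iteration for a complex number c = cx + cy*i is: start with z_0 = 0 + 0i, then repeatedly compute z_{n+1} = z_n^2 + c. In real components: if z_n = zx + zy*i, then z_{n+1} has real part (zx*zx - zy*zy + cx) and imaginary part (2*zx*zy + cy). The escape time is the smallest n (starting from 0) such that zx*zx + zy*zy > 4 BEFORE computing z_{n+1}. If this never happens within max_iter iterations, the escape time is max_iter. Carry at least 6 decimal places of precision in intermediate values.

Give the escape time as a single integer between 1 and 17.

z_0 = 0 + 0i, c = -1.5200 + 1.4750i
Iter 1: z = -1.5200 + 1.4750i, |z|^2 = 4.4860
Escaped at iteration 1

Answer: 1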